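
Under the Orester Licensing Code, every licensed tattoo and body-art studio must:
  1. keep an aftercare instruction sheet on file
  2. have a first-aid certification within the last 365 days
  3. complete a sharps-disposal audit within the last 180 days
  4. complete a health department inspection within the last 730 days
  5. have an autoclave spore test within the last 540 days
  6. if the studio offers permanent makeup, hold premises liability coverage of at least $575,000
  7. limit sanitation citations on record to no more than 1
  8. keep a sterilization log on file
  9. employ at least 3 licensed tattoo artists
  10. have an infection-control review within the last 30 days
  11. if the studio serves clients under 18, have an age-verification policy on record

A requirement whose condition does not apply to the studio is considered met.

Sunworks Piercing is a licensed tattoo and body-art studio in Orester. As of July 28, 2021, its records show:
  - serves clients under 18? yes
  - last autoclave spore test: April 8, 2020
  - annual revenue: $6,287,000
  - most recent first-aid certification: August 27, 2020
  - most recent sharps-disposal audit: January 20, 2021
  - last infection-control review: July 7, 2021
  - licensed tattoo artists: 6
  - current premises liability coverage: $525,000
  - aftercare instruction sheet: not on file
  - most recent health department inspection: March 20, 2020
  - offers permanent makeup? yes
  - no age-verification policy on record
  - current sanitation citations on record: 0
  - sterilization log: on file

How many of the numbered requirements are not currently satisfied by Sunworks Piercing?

4

1. aftercare instruction sheet absent → not met
2. first-aid certification 335 days ago vs limit 365 → met
3. sharps-disposal audit 189 days ago vs limit 180 → not met
4. health department inspection 495 days ago vs limit 730 → met
5. autoclave spore test 476 days ago vs limit 540 → met
6. condition 'offers permanent makeup' holds; premises liability coverage $525,000 < $575,000 → not met
7. sanitation citations on record 0 ≤ 1 → met
8. sterilization log present → met
9. licensed tattoo artists 6 ≥ 3 → met
10. infection-control review 21 days ago vs limit 30 → met
11. condition 'serves clients under 18' holds; age-verification policy absent → not met
Not met: 4 of 11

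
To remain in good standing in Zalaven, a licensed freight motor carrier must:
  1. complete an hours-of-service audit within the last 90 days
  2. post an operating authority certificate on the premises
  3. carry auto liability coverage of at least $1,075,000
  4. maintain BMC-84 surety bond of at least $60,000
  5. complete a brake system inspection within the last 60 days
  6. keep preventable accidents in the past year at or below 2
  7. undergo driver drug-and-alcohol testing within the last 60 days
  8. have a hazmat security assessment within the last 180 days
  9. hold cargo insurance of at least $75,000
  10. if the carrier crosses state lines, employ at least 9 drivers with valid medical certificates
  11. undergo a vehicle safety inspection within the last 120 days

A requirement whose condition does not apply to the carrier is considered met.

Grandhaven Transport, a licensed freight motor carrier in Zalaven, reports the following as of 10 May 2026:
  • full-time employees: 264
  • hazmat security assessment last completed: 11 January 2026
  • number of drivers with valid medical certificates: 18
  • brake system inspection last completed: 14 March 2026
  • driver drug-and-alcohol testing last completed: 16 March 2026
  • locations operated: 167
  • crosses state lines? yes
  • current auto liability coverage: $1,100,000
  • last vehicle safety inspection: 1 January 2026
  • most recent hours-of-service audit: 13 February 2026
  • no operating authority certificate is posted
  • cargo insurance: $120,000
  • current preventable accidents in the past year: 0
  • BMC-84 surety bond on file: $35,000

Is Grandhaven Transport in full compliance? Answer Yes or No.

No

1. hours-of-service audit 86 days ago vs limit 90 → met
2. operating authority certificate absent → not met
3. auto liability coverage $1,100,000 ≥ $1,075,000 → met
4. BMC-84 surety bond $35,000 < $60,000 → not met
5. brake system inspection 57 days ago vs limit 60 → met
6. preventable accidents in the past year 0 ≤ 2 → met
7. driver drug-and-alcohol testing 55 days ago vs limit 60 → met
8. hazmat security assessment 119 days ago vs limit 180 → met
9. cargo insurance $120,000 ≥ $75,000 → met
10. condition 'crosses state lines' holds; drivers with valid medical certificates 18 ≥ 9 → met
11. vehicle safety inspection 129 days ago vs limit 120 → not met
Not met: 2, 4, 11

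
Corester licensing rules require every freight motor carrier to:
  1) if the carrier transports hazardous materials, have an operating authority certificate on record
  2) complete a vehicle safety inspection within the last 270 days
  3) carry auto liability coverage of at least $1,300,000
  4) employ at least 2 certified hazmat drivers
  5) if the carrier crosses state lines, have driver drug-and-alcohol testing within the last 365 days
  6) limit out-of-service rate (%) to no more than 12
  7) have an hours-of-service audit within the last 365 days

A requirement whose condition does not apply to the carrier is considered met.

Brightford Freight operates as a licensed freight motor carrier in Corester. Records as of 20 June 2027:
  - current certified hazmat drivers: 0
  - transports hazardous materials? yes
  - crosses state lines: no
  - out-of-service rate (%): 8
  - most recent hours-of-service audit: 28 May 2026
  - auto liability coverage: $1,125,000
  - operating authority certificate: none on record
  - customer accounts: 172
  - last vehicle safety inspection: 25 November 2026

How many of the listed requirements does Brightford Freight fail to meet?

4

1. condition 'transports hazardous materials' holds; operating authority certificate absent → not met
2. vehicle safety inspection 207 days ago vs limit 270 → met
3. auto liability coverage $1,125,000 < $1,300,000 → not met
4. certified hazmat drivers 0 < 2 → not met
5. condition 'crosses state lines' does not hold → requirement n/a → met
6. out-of-service rate (%) 8 ≤ 12 → met
7. hours-of-service audit 388 days ago vs limit 365 → not met
Not met: 4 of 7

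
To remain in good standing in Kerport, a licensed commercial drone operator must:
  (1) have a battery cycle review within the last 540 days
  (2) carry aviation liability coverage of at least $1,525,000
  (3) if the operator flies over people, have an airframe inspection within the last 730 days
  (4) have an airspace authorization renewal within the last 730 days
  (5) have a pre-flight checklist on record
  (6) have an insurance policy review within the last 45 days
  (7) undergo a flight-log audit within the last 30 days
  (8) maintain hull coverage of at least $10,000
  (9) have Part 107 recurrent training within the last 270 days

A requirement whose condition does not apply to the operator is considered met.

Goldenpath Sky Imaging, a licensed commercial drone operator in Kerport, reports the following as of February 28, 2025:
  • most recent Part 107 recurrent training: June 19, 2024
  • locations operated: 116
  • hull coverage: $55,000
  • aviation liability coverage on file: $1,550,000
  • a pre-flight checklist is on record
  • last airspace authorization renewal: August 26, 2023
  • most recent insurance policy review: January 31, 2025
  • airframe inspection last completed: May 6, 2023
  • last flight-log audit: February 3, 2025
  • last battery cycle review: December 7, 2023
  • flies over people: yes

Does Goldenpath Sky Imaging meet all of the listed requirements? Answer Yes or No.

1. battery cycle review 449 days ago vs limit 540 → met
2. aviation liability coverage $1,550,000 ≥ $1,525,000 → met
3. condition 'flies over people' holds; airframe inspection 664 days ago vs limit 730 → met
4. airspace authorization renewal 552 days ago vs limit 730 → met
5. pre-flight checklist present → met
6. insurance policy review 28 days ago vs limit 45 → met
7. flight-log audit 25 days ago vs limit 30 → met
8. hull coverage $55,000 ≥ $10,000 → met
9. Part 107 recurrent training 254 days ago vs limit 270 → met
All met.

Yes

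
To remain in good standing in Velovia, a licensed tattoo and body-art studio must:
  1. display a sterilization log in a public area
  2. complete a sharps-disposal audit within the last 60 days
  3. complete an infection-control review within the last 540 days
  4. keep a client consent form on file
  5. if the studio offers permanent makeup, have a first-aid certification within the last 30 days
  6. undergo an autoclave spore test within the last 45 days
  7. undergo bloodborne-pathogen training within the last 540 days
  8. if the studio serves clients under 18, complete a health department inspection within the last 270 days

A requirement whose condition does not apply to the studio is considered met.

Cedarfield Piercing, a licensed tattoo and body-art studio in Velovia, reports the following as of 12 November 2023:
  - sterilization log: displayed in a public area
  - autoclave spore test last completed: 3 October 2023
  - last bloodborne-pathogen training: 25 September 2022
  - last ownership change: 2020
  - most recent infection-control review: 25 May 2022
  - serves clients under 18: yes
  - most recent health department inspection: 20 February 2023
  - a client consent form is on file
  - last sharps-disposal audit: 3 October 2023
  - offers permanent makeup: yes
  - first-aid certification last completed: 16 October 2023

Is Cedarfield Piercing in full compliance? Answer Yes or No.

1. sterilization log present → met
2. sharps-disposal audit 40 days ago vs limit 60 → met
3. infection-control review 536 days ago vs limit 540 → met
4. client consent form present → met
5. condition 'offers permanent makeup' holds; first-aid certification 27 days ago vs limit 30 → met
6. autoclave spore test 40 days ago vs limit 45 → met
7. bloodborne-pathogen training 413 days ago vs limit 540 → met
8. condition 'serves clients under 18' holds; health department inspection 265 days ago vs limit 270 → met
All met.

Yes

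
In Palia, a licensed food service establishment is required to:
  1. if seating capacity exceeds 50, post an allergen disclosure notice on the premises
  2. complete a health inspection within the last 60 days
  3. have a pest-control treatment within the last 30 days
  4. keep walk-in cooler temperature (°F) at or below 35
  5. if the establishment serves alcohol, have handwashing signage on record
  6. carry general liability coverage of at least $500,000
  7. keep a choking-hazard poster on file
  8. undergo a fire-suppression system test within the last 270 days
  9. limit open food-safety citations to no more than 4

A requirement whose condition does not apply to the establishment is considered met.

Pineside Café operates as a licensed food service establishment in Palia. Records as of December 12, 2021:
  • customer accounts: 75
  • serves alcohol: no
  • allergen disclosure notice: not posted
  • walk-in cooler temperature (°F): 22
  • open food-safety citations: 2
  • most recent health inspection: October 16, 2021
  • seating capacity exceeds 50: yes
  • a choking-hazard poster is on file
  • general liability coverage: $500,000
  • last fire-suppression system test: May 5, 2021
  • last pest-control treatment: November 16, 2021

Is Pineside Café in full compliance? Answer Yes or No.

1. condition 'seating capacity exceeds 50' holds; allergen disclosure notice absent → not met
2. health inspection 57 days ago vs limit 60 → met
3. pest-control treatment 26 days ago vs limit 30 → met
4. walk-in cooler temperature (°F) 22 ≤ 35 → met
5. condition 'serves alcohol' does not hold → requirement n/a → met
6. general liability coverage $500,000 ≥ $500,000 → met
7. choking-hazard poster present → met
8. fire-suppression system test 221 days ago vs limit 270 → met
9. open food-safety citations 2 ≤ 4 → met
Not met: 1

No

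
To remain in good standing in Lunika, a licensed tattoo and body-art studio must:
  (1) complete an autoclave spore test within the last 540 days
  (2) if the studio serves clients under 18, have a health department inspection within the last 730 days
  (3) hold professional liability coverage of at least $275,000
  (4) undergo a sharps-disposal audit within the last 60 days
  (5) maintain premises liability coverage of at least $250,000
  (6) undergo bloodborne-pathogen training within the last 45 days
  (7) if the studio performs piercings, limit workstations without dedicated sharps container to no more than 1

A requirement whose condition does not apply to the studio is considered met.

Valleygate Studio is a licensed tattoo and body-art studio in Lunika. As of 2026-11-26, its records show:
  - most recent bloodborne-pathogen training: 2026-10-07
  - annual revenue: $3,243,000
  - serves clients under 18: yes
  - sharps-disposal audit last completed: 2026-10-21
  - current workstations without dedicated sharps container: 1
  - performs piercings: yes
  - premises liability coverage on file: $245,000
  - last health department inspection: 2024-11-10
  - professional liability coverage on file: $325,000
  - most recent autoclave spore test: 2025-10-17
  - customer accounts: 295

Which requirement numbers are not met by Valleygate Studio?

2, 5, 6

1. autoclave spore test 405 days ago vs limit 540 → met
2. condition 'serves clients under 18' holds; health department inspection 746 days ago vs limit 730 → not met
3. professional liability coverage $325,000 ≥ $275,000 → met
4. sharps-disposal audit 36 days ago vs limit 60 → met
5. premises liability coverage $245,000 < $250,000 → not met
6. bloodborne-pathogen training 50 days ago vs limit 45 → not met
7. condition 'performs piercings' holds; workstations without dedicated sharps container 1 ≤ 1 → met
Not met: 2, 5, 6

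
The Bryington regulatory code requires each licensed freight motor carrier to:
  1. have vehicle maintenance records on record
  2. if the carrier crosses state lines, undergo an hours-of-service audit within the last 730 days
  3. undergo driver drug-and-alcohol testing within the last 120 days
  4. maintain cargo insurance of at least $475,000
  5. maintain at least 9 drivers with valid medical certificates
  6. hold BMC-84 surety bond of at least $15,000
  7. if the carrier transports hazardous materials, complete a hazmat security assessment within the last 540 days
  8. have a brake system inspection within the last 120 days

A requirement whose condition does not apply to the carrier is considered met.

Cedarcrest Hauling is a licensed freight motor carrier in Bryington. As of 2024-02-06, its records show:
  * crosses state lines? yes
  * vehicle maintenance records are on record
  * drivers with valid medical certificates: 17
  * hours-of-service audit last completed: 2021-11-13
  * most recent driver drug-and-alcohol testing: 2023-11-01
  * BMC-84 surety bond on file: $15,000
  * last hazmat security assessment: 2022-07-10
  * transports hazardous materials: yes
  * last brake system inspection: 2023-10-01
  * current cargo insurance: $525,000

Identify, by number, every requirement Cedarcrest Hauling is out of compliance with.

2, 7, 8

1. vehicle maintenance records present → met
2. condition 'crosses state lines' holds; hours-of-service audit 815 days ago vs limit 730 → not met
3. driver drug-and-alcohol testing 97 days ago vs limit 120 → met
4. cargo insurance $525,000 ≥ $475,000 → met
5. drivers with valid medical certificates 17 ≥ 9 → met
6. BMC-84 surety bond $15,000 ≥ $15,000 → met
7. condition 'transports hazardous materials' holds; hazmat security assessment 576 days ago vs limit 540 → not met
8. brake system inspection 128 days ago vs limit 120 → not met
Not met: 2, 7, 8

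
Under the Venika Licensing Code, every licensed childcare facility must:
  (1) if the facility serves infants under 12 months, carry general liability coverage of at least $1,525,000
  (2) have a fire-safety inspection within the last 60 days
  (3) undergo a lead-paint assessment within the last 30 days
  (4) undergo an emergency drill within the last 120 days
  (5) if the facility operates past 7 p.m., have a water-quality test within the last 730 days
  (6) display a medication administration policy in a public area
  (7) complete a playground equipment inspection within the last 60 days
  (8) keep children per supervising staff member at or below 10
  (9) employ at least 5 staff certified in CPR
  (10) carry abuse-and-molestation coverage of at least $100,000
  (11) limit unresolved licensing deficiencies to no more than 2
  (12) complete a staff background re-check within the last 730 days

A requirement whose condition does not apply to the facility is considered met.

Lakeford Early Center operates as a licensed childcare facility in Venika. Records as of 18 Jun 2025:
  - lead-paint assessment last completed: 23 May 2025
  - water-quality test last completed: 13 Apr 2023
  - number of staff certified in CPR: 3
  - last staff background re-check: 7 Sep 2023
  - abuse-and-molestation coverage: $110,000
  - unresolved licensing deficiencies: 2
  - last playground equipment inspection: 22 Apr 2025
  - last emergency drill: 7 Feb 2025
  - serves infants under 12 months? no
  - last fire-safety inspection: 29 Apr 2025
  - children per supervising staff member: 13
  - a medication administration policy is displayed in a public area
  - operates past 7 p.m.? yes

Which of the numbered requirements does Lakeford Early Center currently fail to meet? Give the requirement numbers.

4, 5, 8, 9

1. condition 'serves infants under 12 months' does not hold → requirement n/a → met
2. fire-safety inspection 50 days ago vs limit 60 → met
3. lead-paint assessment 26 days ago vs limit 30 → met
4. emergency drill 131 days ago vs limit 120 → not met
5. condition 'operates past 7 p.m.' holds; water-quality test 797 days ago vs limit 730 → not met
6. medication administration policy present → met
7. playground equipment inspection 57 days ago vs limit 60 → met
8. children per supervising staff member 13 > 10 → not met
9. staff certified in CPR 3 < 5 → not met
10. abuse-and-molestation coverage $110,000 ≥ $100,000 → met
11. unresolved licensing deficiencies 2 ≤ 2 → met
12. staff background re-check 650 days ago vs limit 730 → met
Not met: 4, 5, 8, 9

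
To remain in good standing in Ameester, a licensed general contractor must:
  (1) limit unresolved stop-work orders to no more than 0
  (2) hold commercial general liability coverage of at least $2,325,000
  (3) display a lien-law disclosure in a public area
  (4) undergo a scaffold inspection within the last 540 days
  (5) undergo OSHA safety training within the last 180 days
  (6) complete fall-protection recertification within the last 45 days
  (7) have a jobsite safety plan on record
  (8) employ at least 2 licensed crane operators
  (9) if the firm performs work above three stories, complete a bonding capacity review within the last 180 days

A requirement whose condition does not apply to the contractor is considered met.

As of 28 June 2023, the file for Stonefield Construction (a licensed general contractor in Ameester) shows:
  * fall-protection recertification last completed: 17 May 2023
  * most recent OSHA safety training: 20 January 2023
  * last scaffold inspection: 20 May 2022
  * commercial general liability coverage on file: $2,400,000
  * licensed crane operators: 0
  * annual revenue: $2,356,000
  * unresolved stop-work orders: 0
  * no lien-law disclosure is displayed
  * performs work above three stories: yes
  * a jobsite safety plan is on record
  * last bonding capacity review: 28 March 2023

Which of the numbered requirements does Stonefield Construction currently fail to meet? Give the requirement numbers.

1. unresolved stop-work orders 0 ≤ 0 → met
2. commercial general liability coverage $2,400,000 ≥ $2,325,000 → met
3. lien-law disclosure absent → not met
4. scaffold inspection 404 days ago vs limit 540 → met
5. OSHA safety training 159 days ago vs limit 180 → met
6. fall-protection recertification 42 days ago vs limit 45 → met
7. jobsite safety plan present → met
8. licensed crane operators 0 < 2 → not met
9. condition 'performs work above three stories' holds; bonding capacity review 92 days ago vs limit 180 → met
Not met: 3, 8

3, 8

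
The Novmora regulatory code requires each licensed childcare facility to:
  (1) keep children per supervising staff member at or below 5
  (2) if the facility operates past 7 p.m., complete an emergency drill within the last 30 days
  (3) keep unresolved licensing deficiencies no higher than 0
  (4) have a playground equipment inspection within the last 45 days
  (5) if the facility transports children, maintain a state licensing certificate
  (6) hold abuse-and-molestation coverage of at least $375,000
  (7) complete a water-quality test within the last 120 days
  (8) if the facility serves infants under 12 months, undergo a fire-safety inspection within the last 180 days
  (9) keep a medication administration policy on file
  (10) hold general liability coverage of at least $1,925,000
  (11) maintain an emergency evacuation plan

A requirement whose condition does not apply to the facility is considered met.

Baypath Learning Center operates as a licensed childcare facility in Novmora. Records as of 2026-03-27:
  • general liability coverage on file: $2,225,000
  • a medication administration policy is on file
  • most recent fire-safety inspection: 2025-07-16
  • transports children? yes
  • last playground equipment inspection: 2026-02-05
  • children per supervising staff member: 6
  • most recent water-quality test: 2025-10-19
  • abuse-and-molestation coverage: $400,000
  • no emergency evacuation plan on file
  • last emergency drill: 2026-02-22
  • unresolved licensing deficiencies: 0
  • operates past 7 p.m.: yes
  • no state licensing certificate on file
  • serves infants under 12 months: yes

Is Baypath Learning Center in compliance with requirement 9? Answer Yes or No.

9. medication administration policy present → met

Yes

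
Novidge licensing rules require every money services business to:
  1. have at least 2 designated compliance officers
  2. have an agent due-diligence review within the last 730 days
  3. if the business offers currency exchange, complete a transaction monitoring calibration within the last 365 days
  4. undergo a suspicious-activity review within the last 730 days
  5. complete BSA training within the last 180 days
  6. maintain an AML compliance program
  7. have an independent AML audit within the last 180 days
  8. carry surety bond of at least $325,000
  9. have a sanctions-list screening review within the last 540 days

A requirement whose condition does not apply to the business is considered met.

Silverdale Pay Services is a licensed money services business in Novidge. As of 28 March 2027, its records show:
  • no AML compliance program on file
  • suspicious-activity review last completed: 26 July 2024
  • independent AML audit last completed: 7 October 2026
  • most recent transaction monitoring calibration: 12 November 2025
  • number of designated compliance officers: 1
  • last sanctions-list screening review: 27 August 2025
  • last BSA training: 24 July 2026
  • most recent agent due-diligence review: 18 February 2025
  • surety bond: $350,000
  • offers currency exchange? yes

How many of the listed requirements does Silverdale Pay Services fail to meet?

7

1. designated compliance officers 1 < 2 → not met
2. agent due-diligence review 768 days ago vs limit 730 → not met
3. condition 'offers currency exchange' holds; transaction monitoring calibration 501 days ago vs limit 365 → not met
4. suspicious-activity review 975 days ago vs limit 730 → not met
5. BSA training 247 days ago vs limit 180 → not met
6. AML compliance program absent → not met
7. independent AML audit 172 days ago vs limit 180 → met
8. surety bond $350,000 ≥ $325,000 → met
9. sanctions-list screening review 578 days ago vs limit 540 → not met
Not met: 7 of 9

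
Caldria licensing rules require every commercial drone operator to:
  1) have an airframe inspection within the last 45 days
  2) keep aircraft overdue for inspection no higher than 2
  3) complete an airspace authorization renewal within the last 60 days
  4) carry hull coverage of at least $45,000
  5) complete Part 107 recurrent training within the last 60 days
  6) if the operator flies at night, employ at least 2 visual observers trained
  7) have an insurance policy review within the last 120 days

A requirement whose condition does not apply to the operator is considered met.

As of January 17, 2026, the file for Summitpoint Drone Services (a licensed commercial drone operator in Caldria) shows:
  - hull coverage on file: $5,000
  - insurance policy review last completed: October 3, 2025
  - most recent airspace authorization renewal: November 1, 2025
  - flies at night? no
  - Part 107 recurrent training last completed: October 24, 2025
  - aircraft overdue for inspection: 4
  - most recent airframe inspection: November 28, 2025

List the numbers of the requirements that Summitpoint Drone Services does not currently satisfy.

1. airframe inspection 50 days ago vs limit 45 → not met
2. aircraft overdue for inspection 4 > 2 → not met
3. airspace authorization renewal 77 days ago vs limit 60 → not met
4. hull coverage $5,000 < $45,000 → not met
5. Part 107 recurrent training 85 days ago vs limit 60 → not met
6. condition 'flies at night' does not hold → requirement n/a → met
7. insurance policy review 106 days ago vs limit 120 → met
Not met: 1, 2, 3, 4, 5

1, 2, 3, 4, 5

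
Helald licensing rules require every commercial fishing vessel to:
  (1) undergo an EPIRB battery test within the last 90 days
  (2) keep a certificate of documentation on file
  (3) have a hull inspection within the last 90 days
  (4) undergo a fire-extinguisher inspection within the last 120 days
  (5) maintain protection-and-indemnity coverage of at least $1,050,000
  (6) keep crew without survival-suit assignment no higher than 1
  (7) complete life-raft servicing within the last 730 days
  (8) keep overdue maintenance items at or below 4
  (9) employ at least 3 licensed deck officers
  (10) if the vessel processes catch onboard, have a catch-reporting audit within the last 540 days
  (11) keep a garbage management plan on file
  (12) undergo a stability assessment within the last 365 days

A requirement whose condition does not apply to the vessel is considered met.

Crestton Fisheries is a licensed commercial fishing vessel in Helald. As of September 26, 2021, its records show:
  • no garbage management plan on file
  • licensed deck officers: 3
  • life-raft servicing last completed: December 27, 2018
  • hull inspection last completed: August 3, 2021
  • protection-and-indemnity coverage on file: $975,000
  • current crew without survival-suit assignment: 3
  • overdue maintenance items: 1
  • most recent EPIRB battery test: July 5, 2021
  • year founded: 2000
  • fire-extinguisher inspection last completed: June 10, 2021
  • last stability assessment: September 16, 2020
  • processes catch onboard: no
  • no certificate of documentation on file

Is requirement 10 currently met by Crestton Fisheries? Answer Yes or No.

Yes

10. condition 'processes catch onboard' does not hold → requirement n/a → met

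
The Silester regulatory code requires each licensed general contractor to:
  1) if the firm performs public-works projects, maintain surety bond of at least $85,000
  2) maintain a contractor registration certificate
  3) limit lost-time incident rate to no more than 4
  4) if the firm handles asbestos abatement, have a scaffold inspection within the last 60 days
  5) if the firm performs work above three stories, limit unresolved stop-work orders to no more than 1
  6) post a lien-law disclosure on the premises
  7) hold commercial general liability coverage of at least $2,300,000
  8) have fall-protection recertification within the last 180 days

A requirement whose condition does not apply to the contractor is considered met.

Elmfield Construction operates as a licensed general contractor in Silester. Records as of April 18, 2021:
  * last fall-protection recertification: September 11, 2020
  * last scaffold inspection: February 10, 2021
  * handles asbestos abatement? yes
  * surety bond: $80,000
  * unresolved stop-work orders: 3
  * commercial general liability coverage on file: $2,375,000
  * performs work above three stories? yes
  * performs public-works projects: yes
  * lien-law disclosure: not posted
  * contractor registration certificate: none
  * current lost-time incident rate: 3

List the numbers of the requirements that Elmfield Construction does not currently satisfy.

1. condition 'performs public-works projects' holds; surety bond $80,000 < $85,000 → not met
2. contractor registration certificate absent → not met
3. lost-time incident rate 3 ≤ 4 → met
4. condition 'handles asbestos abatement' holds; scaffold inspection 67 days ago vs limit 60 → not met
5. condition 'performs work above three stories' holds; unresolved stop-work orders 3 > 1 → not met
6. lien-law disclosure absent → not met
7. commercial general liability coverage $2,375,000 ≥ $2,300,000 → met
8. fall-protection recertification 219 days ago vs limit 180 → not met
Not met: 1, 2, 4, 5, 6, 8

1, 2, 4, 5, 6, 8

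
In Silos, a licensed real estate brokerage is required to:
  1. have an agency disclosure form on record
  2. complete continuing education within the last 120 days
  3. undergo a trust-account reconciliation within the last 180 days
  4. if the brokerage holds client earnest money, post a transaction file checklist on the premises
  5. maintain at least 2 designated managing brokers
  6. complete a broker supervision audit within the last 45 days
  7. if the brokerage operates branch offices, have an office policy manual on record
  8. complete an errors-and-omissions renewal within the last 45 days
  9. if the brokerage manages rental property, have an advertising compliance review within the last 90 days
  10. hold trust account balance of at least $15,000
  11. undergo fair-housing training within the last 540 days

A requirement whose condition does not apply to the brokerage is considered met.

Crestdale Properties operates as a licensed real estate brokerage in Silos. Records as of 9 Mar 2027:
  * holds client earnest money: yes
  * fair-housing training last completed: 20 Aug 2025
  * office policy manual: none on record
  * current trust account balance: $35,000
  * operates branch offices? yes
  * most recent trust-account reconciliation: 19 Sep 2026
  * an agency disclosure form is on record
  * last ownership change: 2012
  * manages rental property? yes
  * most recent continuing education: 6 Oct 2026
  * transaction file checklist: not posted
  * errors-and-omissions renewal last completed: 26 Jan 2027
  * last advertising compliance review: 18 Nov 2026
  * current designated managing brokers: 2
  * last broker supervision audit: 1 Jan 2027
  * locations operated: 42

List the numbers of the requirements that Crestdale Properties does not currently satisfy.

2, 4, 6, 7, 9, 11

1. agency disclosure form present → met
2. continuing education 154 days ago vs limit 120 → not met
3. trust-account reconciliation 171 days ago vs limit 180 → met
4. condition 'holds client earnest money' holds; transaction file checklist absent → not met
5. designated managing brokers 2 ≥ 2 → met
6. broker supervision audit 67 days ago vs limit 45 → not met
7. condition 'operates branch offices' holds; office policy manual absent → not met
8. errors-and-omissions renewal 42 days ago vs limit 45 → met
9. condition 'manages rental property' holds; advertising compliance review 111 days ago vs limit 90 → not met
10. trust account balance $35,000 ≥ $15,000 → met
11. fair-housing training 566 days ago vs limit 540 → not met
Not met: 2, 4, 6, 7, 9, 11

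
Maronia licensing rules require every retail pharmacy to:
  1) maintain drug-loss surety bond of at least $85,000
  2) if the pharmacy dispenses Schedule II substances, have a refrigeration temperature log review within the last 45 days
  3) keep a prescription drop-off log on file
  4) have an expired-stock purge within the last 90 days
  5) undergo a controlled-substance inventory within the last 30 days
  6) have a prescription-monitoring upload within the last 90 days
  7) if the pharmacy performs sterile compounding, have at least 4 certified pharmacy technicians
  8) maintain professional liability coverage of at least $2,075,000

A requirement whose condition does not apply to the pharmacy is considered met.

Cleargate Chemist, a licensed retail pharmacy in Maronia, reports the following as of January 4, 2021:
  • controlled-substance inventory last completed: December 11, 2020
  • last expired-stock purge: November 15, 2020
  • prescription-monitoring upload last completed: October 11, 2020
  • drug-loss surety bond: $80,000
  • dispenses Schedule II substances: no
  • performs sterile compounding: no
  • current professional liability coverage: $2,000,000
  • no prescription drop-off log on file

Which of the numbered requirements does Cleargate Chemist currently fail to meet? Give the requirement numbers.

1, 3, 8

1. drug-loss surety bond $80,000 < $85,000 → not met
2. condition 'dispenses Schedule II substances' does not hold → requirement n/a → met
3. prescription drop-off log absent → not met
4. expired-stock purge 50 days ago vs limit 90 → met
5. controlled-substance inventory 24 days ago vs limit 30 → met
6. prescription-monitoring upload 85 days ago vs limit 90 → met
7. condition 'performs sterile compounding' does not hold → requirement n/a → met
8. professional liability coverage $2,000,000 < $2,075,000 → not met
Not met: 1, 3, 8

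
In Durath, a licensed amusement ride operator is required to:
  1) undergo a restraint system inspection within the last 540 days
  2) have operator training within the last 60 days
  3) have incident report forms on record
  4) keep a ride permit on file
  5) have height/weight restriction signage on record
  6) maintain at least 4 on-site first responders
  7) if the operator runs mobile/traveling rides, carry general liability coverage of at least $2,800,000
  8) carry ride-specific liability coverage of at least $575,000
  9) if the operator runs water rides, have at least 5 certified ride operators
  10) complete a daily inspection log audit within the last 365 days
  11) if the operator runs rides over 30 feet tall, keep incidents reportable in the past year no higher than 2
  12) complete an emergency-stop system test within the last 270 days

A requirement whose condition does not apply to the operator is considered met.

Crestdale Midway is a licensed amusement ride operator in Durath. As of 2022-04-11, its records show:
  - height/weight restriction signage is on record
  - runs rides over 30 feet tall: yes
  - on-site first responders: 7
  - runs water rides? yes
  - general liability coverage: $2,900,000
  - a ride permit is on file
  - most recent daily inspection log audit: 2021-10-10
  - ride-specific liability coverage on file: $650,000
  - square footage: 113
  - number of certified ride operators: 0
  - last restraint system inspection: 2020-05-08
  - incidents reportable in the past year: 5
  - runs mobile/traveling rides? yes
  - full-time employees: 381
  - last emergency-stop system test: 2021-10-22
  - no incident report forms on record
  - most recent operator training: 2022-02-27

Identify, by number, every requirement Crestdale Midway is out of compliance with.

1. restraint system inspection 703 days ago vs limit 540 → not met
2. operator training 43 days ago vs limit 60 → met
3. incident report forms absent → not met
4. ride permit present → met
5. height/weight restriction signage present → met
6. on-site first responders 7 ≥ 4 → met
7. condition 'runs mobile/traveling rides' holds; general liability coverage $2,900,000 ≥ $2,800,000 → met
8. ride-specific liability coverage $650,000 ≥ $575,000 → met
9. condition 'runs water rides' holds; certified ride operators 0 < 5 → not met
10. daily inspection log audit 183 days ago vs limit 365 → met
11. condition 'runs rides over 30 feet tall' holds; incidents reportable in the past year 5 > 2 → not met
12. emergency-stop system test 171 days ago vs limit 270 → met
Not met: 1, 3, 9, 11

1, 3, 9, 11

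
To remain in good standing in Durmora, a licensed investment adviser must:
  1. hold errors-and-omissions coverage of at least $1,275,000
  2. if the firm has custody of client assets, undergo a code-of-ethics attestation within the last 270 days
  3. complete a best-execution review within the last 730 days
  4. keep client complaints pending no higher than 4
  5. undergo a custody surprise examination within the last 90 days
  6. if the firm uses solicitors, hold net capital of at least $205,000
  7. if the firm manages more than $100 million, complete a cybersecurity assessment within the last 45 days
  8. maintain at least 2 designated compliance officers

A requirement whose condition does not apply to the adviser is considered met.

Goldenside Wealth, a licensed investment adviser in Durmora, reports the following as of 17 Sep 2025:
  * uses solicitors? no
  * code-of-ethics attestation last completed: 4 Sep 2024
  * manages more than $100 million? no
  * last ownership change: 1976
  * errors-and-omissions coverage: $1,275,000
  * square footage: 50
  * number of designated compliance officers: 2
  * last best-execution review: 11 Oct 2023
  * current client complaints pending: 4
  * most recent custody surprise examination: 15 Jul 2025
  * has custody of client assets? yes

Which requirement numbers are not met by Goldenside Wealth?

2

1. errors-and-omissions coverage $1,275,000 ≥ $1,275,000 → met
2. condition 'has custody of client assets' holds; code-of-ethics attestation 378 days ago vs limit 270 → not met
3. best-execution review 707 days ago vs limit 730 → met
4. client complaints pending 4 ≤ 4 → met
5. custody surprise examination 64 days ago vs limit 90 → met
6. condition 'uses solicitors' does not hold → requirement n/a → met
7. condition 'manages more than $100 million' does not hold → requirement n/a → met
8. designated compliance officers 2 ≥ 2 → met
Not met: 2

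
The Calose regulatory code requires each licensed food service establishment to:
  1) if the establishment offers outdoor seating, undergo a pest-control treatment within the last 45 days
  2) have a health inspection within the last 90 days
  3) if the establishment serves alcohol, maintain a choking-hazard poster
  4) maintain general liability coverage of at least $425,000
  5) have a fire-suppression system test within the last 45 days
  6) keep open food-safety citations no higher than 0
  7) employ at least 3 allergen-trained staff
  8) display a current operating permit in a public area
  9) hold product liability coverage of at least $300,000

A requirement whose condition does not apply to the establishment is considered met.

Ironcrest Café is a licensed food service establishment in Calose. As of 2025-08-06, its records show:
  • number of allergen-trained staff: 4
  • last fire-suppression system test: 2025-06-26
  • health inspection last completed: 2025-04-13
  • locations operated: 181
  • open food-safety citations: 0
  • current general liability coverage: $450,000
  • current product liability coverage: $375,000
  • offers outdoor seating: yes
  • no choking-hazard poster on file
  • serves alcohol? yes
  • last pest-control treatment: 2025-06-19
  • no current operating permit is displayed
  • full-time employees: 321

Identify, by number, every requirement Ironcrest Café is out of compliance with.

1, 2, 3, 8

1. condition 'offers outdoor seating' holds; pest-control treatment 48 days ago vs limit 45 → not met
2. health inspection 115 days ago vs limit 90 → not met
3. condition 'serves alcohol' holds; choking-hazard poster absent → not met
4. general liability coverage $450,000 ≥ $425,000 → met
5. fire-suppression system test 41 days ago vs limit 45 → met
6. open food-safety citations 0 ≤ 0 → met
7. allergen-trained staff 4 ≥ 3 → met
8. current operating permit absent → not met
9. product liability coverage $375,000 ≥ $300,000 → met
Not met: 1, 2, 3, 8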